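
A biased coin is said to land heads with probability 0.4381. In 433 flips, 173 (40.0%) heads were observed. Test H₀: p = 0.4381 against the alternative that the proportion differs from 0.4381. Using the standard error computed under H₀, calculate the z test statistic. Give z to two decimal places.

p̂ = 173/433 ≈ 0.3995.
SE = √(p₀(1−p₀)/n) = √(0.24617/433) = 0.0238.
z = (0.3995 − 0.4381)/0.0238 = -0.0386/0.0238 = -1.62.
Two-sided p-value ≈ 2·Φ(−1.617) = 0.1058.

z = -1.62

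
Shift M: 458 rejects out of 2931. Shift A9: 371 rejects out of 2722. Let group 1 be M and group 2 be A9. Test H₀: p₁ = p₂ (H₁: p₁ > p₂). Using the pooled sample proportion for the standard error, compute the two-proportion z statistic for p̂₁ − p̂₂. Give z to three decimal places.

z = 2.120

p̂₁ = 458/2931 = 0.156261, p̂₂ = 371/2722 = 0.136297.
Pooled p̂ = (458+371)/(2931+2722) = 829/5653 = 0.146648.
SE = √(p̂(1−p̂)(1/n₁+1/n₂)) = √(0.146648·0.853352·0.000708557) = √(8.86704e-05) = 0.009416.
z = (0.156261 − 0.136297)/0.009416 = 0.019964/0.009416 = 2.120.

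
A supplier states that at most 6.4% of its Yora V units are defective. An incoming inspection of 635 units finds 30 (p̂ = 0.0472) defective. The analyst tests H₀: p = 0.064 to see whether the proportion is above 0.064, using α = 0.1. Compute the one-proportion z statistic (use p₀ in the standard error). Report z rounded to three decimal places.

z = -1.725

p̂ = 30/635 ≈ 0.047244.
SE = √(p₀(1−p₀)/n) = √(0.059904/635) = 0.009713.
z = (0.047244 − 0.064)/0.009713 = -0.016756/0.009713 = -1.725.
p-value = P(Z > -1.725) ≈ 0.9577. With α = 0.1, fail to reject H₀.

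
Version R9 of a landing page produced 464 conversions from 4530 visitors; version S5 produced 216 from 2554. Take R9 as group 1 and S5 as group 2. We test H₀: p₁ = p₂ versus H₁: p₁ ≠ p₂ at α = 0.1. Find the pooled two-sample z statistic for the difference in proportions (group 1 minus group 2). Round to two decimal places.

z = 2.45

p̂₁ = 464/4530 = 0.10243, p̂₂ = 216/2554 = 0.08457.
Pooled p̂ = (464+216)/(4530+2554) = 680/7084 = 0.09599.
SE = √(p̂(1−p̂)(1/n₁+1/n₂)) = √(0.09599·0.90401·0.000612293) = √(5.31328e-05) = 0.00729.
z = (0.10243 − 0.08457)/0.00729 = 0.01786/0.00729 = 2.45.
Two-sided p-value ≈ 2·Φ(−2.450) = 0.0143. With α = 0.1, reject H₀.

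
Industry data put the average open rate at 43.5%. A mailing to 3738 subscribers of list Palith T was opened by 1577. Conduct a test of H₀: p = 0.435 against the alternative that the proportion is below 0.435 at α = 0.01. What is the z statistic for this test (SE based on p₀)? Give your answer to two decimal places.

p̂ = 1577/3738 = 0.4219.
SE = √(p₀(1−p₀)/n) = √(0.24577/3738) = 0.0081.
z = (0.4219 − 0.435)/0.0081 = -0.0131/0.0081 = -1.62.
p-value = P(Z < -1.618) ≈ 0.0529; since p > α = 0.01, fail to reject H₀.

z = -1.62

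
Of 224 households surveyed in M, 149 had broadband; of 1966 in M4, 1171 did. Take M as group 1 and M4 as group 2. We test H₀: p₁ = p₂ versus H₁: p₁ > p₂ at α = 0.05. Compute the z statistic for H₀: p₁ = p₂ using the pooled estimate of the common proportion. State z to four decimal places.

p̂₁ = 149/224 = 0.665179, p̂₂ = 1171/1966 = 0.595626.
Pooled p̂ = (149+1171)/(224+1966) = 1320/2190 = 0.602740.
SE = √(p̂(1−p̂)(1/n₁+1/n₂)) = √(0.602740·0.397260·0.00497293) = √(0.00119074) = 0.034507.
z = (0.665179 − 0.595626)/0.034507 = 0.069553/0.034507 = 2.0156.
p-value = P(Z > 2.016) ≈ 0.0219, so at α = 0.05 we reject H₀.

z = 2.0156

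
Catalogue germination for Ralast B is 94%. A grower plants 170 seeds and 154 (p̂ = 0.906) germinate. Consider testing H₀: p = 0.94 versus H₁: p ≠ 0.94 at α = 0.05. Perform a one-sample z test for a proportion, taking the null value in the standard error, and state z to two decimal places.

p̂ = 154/170 ≈ 0.9059.
Under H₀, SE = √(0.94·0.06/170) = √(0.000331765) = 0.0182.
z = (0.9059 − 0.94)/0.0182 = -0.0341/0.0182 = -1.87.
p-value = 2·P(Z > 1.873) ≈ 0.0611. With α = 0.05, fail to reject H₀.

z = -1.87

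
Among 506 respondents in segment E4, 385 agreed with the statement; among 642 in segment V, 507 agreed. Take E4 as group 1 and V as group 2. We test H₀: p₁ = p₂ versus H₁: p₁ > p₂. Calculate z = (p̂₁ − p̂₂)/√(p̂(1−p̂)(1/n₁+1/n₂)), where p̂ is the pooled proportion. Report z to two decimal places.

z = -1.17

p̂₁ = 385/506 ≈ 0.7609, p̂₂ = 507/642 ≈ 0.7897.
Pooled p̂ = (385+507)/(506+642) = 892/1148 = 0.7770.
SE = √(p̂(1−p̂)(1/n₁+1/n₂)) = √(0.7770·0.2230·0.00353392) = √(0.000612319) = 0.0247.
z = (0.7609 − 0.7897)/0.0247 = -0.0288/0.0247 = -1.17.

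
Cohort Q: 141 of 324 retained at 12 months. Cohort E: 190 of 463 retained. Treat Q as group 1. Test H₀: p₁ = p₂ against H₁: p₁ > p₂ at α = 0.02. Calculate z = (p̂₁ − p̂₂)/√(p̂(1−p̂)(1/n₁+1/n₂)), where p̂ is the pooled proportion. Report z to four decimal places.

p̂₁ = 141/324 ≈ 0.435185, p̂₂ = 190/463 ≈ 0.410367.
Pooled p̂ = (141+190)/(324+463) = 331/787 = 0.420584.
SE = √(p̂(1−p̂)(1/n₁+1/n₂)) = √(0.420584·0.579416·0.00524625) = √(0.00127847) = 0.035756.
z = (0.435185 − 0.410367)/0.035756 = 0.024818/0.035756 = 0.6941.
p-value = P(Z > 0.694) ≈ 0.2438, so at α = 0.02 we fail to reject H₀.

z = 0.6941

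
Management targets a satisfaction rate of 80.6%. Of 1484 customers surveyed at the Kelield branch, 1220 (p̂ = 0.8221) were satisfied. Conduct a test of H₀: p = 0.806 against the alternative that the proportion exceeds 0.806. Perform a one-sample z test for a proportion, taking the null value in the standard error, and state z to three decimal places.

p̂ = 1220/1484 ≈ 0.82210.
Standard error under H₀: √(0.806×0.194/1484) = 0.01026.
z = (0.82210 − 0.806)/0.01026 = 0.01610/0.01026 = 1.569.

z = 1.569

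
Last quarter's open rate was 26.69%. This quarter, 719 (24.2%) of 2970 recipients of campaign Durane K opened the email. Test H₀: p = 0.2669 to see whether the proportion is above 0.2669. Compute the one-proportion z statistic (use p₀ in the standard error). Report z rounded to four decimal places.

z = -3.0570

p̂ = 719/2970 ≈ 0.2420875.
Under H₀, SE = √(0.2669·0.7331/2970) = √(6.58803e-05) = 0.0081167.
z = (0.2420875 − 0.2669)/0.0081167 = -0.0248125/0.0081167 = -3.0570.
p-value = P(Z > -3.057) ≈ 0.9989.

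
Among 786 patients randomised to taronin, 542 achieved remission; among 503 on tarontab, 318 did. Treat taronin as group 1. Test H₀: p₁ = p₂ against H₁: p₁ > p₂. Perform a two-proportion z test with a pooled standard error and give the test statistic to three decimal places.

z = 2.132

p̂₁ = 542/786 = 0.68957, p̂₂ = 318/503 = 0.63221.
Pooled p̂ = (542+318)/(786+503) = 860/1289 = 0.66718.
SE = √(0.22205 × 0.00326034) = 0.02691.
z = (0.68957 − 0.63221)/0.02691 = 0.05736/0.02691 = 2.132.
p-value = P(Z > 2.132) ≈ 0.0165.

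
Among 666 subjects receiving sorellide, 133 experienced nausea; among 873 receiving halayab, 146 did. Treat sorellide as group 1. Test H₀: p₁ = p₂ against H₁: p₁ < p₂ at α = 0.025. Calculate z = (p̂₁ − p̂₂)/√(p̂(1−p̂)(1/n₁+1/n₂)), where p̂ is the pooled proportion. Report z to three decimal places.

p̂₁ = 133/666 ≈ 0.19970, p̂₂ = 146/873 ≈ 0.16724.
Pooled p̂ = (133+146)/(666+873) = 279/1539 = 0.18129.
SE = √(p̂(1−p̂)(1/n₁+1/n₂)) = √(0.18129·0.81871·0.00264698) = √(0.000392869) = 0.01982.
z = (0.19970 − 0.16724)/0.01982 = 0.03246/0.01982 = 1.638.
p-value = P(Z < 1.638) ≈ 0.9493. With α = 0.025, fail to reject H₀.

z = 1.638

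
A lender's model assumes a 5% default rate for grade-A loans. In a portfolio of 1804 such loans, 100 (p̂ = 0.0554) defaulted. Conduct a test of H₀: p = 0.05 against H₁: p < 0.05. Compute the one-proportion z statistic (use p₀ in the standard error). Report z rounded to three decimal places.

p̂ = 100/1804 = 0.055432.
SE = √(p₀(1−p₀)/n) = √(0.0475/1804) = 0.005131.
z = (0.055432 − 0.05)/0.005131 = 0.005432/0.005131 = 1.059.

z = 1.059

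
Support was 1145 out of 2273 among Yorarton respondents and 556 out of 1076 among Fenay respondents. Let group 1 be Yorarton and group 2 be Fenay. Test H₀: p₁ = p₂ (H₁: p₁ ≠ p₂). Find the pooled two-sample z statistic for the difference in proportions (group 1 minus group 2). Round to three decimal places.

z = -0.702

p̂₁ = 1145/2273 = 0.50374, p̂₂ = 556/1076 = 0.51673.
Pooled p̂ = (1145+556)/(2273+1076) = 1701/3349 = 0.50791.
SE = √(p̂(1−p̂)(1/n₁+1/n₂)) = √(0.50791·0.49209·0.00136932) = √(0.000342243) = 0.01850.
z = (0.50374 − 0.51673)/0.01850 = -0.01299/0.01850 = -0.702.
Two-sided p-value ≈ 2·Φ(−0.702) = 0.4826.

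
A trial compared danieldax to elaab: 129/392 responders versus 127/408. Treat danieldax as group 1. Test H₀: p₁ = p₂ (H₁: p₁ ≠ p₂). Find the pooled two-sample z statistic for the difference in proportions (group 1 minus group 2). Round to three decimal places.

p̂₁ = 129/392 = 0.32908, p̂₂ = 127/408 = 0.31127.
Pooled p̂ = (129+127)/(392+408) = 256/800 = 0.32000.
SE = √(p̂(1−p̂)(1/n₁+1/n₂)) = √(0.32000·0.68000·0.005002) = √(0.00108844) = 0.03299.
z = (0.32908 − 0.31127)/0.03299 = 0.01781/0.03299 = 0.540.
Two-sided p-value ≈ 2·Φ(−0.540) = 0.5894.

z = 0.540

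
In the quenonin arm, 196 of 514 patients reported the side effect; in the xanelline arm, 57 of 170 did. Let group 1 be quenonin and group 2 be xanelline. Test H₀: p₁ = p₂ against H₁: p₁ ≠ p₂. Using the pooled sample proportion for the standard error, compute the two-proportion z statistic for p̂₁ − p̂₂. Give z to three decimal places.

p̂₁ = 196/514 = 0.38132, p̂₂ = 57/170 = 0.33529.
Pooled p̂ = (196+57)/(514+170) = 253/684 = 0.36988.
SE = √(p̂(1−p̂)(1/n₁+1/n₂)) = √(0.36988·0.63012·0.00782788) = √(0.00182444) = 0.04271.
z = (0.38132 − 0.33529)/0.04271 = 0.04603/0.04271 = 1.078.

z = 1.078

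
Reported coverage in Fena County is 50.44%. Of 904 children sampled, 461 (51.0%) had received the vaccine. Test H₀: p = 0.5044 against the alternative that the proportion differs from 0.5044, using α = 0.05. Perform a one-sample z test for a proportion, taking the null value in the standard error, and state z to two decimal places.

z = 0.33

p̂ = 461/904 = 0.50996.
Standard error under H₀: √(0.5044×0.4956/904) = 0.01663.
z = (0.50996 − 0.5044)/0.01663 = 0.00556/0.01663 = 0.33.
p-value = 2·P(Z > 0.334) ≈ 0.7383; since p > α = 0.05, fail to reject H₀.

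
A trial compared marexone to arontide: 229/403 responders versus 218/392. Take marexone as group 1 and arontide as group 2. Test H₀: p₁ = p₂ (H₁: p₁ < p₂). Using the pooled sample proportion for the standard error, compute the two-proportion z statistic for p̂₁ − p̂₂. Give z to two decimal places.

p̂₁ = 229/403 ≈ 0.5682, p̂₂ = 218/392 ≈ 0.5561.
Pooled p̂ = (229+218)/(403+392) = 447/795 = 0.5623.
SE = √(0.246123 × 0.00503241) = 0.0352.
z = (0.5682 − 0.5561)/0.0352 = 0.0121/0.0352 = 0.34.
p-value = P(Z < 0.344) ≈ 0.6347.

z = 0.34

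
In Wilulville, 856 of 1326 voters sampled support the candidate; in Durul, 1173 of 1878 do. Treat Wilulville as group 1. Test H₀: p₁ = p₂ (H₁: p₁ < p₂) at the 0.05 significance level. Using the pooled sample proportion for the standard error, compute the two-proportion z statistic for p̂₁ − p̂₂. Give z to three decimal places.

z = 1.212

p̂₁ = 856/1326 = 0.64555, p̂₂ = 1173/1878 = 0.62460.
Pooled p̂ = (856+1173)/(1326+1878) = 2029/3204 = 0.63327.
SE = √(0.232239 × 0.00128663) = 0.01729.
z = (0.64555 − 0.62460)/0.01729 = 0.02095/0.01729 = 1.212.
p-value = P(Z < 1.212) ≈ 0.8872; since p > α = 0.05, fail to reject H₀.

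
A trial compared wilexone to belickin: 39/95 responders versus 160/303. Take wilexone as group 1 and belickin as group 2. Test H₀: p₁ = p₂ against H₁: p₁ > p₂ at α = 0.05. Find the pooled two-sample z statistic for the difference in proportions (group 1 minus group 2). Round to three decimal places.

z = -1.999

p̂₁ = 39/95 ≈ 0.41053, p̂₂ = 160/303 ≈ 0.52805.
Pooled p̂ = (39+160)/(95+303) = 199/398 = 0.50000.
SE = √(p̂(1−p̂)(1/n₁+1/n₂)) = √(0.50000·0.50000·0.0138266) = √(0.00345666) = 0.05879.
z = (0.41053 − 0.52805)/0.05879 = -0.11752/0.05879 = -1.999.
p-value = P(Z > -1.999) ≈ 0.9772; since p > α = 0.05, fail to reject H₀.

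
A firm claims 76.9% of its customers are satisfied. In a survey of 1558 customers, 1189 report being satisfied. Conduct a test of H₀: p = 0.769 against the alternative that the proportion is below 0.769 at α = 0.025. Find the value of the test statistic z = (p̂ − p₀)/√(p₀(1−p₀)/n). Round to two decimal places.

z = -0.55

p̂ = 1189/1558 ≈ 0.76316.
Standard error under H₀: √(0.769×0.231/1558) = 0.01068.
z = (0.76316 − 0.769)/0.01068 = -0.00584/0.01068 = -0.55.
p-value = P(Z < -0.547) ≈ 0.2921; since p > α = 0.025, fail to reject H₀.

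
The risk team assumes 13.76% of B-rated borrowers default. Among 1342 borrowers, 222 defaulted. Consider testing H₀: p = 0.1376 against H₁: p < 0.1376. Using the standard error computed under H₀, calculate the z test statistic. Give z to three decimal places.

p̂ = 222/1342 ≈ 0.165425.
SE = √(p₀(1−p₀)/n) = √(0.11867/1342) = 0.009403.
z = (0.165425 − 0.1376)/0.009403 = 0.027825/0.009403 = 2.959.
p-value = P(Z < 2.959) ≈ 0.9985.

z = 2.959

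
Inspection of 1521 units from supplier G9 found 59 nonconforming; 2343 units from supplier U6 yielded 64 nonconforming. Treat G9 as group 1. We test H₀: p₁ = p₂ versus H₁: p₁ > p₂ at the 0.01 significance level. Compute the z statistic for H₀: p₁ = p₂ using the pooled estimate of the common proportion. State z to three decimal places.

p̂₁ = 59/1521 = 0.038790, p̂₂ = 64/2343 = 0.027315.
Pooled p̂ = (59+64)/(1521+2343) = 123/3864 = 0.031832.
SE = √(0.030819 × 0.00108427) = 0.005781.
z = (0.038790 − 0.027315)/0.005781 = 0.011475/0.005781 = 1.985.
p-value = P(Z > 1.985) ≈ 0.0236; since p > α = 0.01, fail to reject H₀.

z = 1.985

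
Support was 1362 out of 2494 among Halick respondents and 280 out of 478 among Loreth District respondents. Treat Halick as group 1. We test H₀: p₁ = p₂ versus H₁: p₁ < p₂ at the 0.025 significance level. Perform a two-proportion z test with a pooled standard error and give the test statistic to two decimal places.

p̂₁ = 1362/2494 = 0.5461, p̂₂ = 280/478 = 0.5858.
Pooled p̂ = (1362+280)/(2494+478) = 1642/2972 = 0.5525.
SE = √(0.247245 × 0.00249301) = 0.0248.
z = (0.5461 − 0.5858)/0.0248 = -0.0397/0.0248 = -1.60.
p-value = P(Z < -1.598) ≈ 0.0551. With α = 0.025, fail to reject H₀.

z = -1.60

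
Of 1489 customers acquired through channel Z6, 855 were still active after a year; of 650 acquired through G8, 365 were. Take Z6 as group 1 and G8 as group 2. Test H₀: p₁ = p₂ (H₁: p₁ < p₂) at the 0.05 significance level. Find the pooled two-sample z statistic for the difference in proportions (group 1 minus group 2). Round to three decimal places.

p̂₁ = 855/1489 ≈ 0.574211, p̂₂ = 365/650 ≈ 0.561538.
Pooled p̂ = (855+365)/(1489+650) = 1220/2139 = 0.570360.
SE = √(0.245049 × 0.00221005) = 0.023272.
z = (0.574211 − 0.561538)/0.023272 = 0.012673/0.023272 = 0.545.
p-value = P(Z < 0.545) ≈ 0.7070. With α = 0.05, fail to reject H₀.

z = 0.545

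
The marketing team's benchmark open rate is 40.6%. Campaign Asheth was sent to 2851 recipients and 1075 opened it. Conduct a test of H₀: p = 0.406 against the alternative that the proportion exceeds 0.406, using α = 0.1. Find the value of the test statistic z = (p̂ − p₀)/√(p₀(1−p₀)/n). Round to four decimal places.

p̂ = 1075/2851 ≈ 0.3770607.
Standard error under H₀: √(0.406×0.594/2851) = 0.0091972.
z = (0.3770607 − 0.406)/0.0091972 = -0.0289393/0.0091972 = -3.1465.
p-value = P(Z > -3.147) ≈ 0.9992. With α = 0.1, fail to reject H₀.

z = -3.1465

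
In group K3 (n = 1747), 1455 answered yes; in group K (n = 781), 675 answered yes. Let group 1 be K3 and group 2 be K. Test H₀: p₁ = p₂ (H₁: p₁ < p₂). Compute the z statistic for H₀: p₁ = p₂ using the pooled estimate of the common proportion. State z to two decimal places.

z = -2.00

p̂₁ = 1455/1747 = 0.8329, p̂₂ = 675/781 = 0.8643.
Pooled p̂ = (1455+675)/(1747+781) = 2130/2528 = 0.8426.
SE = √(p̂(1−p̂)(1/n₁+1/n₂)) = √(0.8426·0.1574·0.00185282) = √(0.000245777) = 0.0157.
z = (0.8329 − 0.8643)/0.0157 = -0.0314/0.0157 = -2.00.
p-value = P(Z < -2.004) ≈ 0.0225.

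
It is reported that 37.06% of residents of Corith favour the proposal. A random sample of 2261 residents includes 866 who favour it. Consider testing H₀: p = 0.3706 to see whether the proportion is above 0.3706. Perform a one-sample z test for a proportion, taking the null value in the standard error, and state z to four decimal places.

z = 1.2224

p̂ = 866/2261 ≈ 0.383016.
Under H₀, SE = √(0.3706·0.6294/2261) = √(0.000103165) = 0.010157.
z = (0.383016 − 0.3706)/0.010157 = 0.012416/0.010157 = 1.2224.
p-value = P(Z > 1.222) ≈ 0.1108.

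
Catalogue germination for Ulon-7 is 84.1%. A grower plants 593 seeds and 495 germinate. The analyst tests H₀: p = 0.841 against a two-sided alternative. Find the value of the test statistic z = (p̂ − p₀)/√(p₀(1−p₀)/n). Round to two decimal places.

z = -0.42

p̂ = 495/593 ≈ 0.8347.
Standard error under H₀: √(0.841×0.159/593) = 0.0150.
z = (0.8347 − 0.841)/0.0150 = -0.0063/0.0150 = -0.42.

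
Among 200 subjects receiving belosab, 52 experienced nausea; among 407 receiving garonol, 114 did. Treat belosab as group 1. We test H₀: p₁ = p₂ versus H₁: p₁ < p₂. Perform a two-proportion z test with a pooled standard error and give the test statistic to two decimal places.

p̂₁ = 52/200 ≈ 0.2600, p̂₂ = 114/407 ≈ 0.2801.
Pooled p̂ = (52+114)/(200+407) = 166/607 = 0.2735.
SE = √(0.198687 × 0.007457) = 0.0385.
z = (0.2600 − 0.2801)/0.0385 = -0.0201/0.0385 = -0.52.

z = -0.52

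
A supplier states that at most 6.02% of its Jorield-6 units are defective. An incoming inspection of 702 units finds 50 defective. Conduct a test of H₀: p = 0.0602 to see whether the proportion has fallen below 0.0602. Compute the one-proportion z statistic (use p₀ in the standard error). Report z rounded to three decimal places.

p̂ = 50/702 = 0.07123.
Under H₀, SE = √(0.0602·0.9398/702) = √(8.05925e-05) = 0.00898.
z = (0.07123 − 0.0602)/0.00898 = 0.01103/0.00898 = 1.228.

z = 1.228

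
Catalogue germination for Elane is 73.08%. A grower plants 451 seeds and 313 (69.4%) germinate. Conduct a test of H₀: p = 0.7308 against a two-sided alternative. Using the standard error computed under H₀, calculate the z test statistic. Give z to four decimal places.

z = -1.7613

p̂ = 313/451 = 0.694013.
Standard error under H₀: √(0.7308×0.2692/451) = 0.020886.
z = (0.694013 − 0.7308)/0.020886 = -0.036787/0.020886 = -1.7613.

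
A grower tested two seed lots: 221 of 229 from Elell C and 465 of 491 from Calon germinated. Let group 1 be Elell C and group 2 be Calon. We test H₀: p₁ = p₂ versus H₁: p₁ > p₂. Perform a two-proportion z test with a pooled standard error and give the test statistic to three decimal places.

z = 1.062

p̂₁ = 221/229 ≈ 0.96507, p̂₂ = 465/491 ≈ 0.94705.
Pooled p̂ = (221+465)/(229+491) = 686/720 = 0.95278.
SE = √(0.0449923 × 0.00640347) = 0.01697.
z = (0.96507 − 0.94705)/0.01697 = 0.01802/0.01697 = 1.062.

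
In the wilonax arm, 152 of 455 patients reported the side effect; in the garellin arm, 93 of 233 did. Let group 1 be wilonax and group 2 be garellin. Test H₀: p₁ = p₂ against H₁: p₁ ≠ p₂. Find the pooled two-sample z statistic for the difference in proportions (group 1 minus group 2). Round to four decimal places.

p̂₁ = 152/455 = 0.334066, p̂₂ = 93/233 = 0.399142.
Pooled p̂ = (152+93)/(455+233) = 245/688 = 0.356105.
SE = √(p̂(1−p̂)(1/n₁+1/n₂)) = √(0.356105·0.643895·0.00648965) = √(0.00148804) = 0.038575.
z = (0.334066 − 0.399142)/0.038575 = -0.065076/0.038575 = -1.6870.

z = -1.6870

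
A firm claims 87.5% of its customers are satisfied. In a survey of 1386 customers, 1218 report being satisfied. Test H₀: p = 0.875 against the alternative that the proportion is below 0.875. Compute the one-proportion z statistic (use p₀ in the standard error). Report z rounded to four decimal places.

z = 0.4264

p̂ = 1218/1386 ≈ 0.878788.
Standard error under H₀: √(0.875×0.125/1386) = 0.008883.
z = (0.878788 − 0.875)/0.008883 = 0.003788/0.008883 = 0.4264.
p-value = P(Z < 0.426) ≈ 0.6651.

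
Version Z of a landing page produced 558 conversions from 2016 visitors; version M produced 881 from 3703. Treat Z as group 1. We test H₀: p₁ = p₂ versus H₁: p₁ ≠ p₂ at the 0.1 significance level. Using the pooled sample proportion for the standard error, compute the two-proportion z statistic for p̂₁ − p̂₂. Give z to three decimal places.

z = 3.236

p̂₁ = 558/2016 ≈ 0.27679, p̂₂ = 881/3703 ≈ 0.23792.
Pooled p̂ = (558+881)/(2016+3703) = 1439/5719 = 0.25162.
SE = √(p̂(1−p̂)(1/n₁+1/n₂)) = √(0.25162·0.74838·0.000766083) = √(0.000144258) = 0.01201.
z = (0.27679 − 0.23792)/0.01201 = 0.03887/0.01201 = 3.236.
Two-sided p-value ≈ 2·Φ(−3.236) = 0.0012; since p < α = 0.1, reject H₀.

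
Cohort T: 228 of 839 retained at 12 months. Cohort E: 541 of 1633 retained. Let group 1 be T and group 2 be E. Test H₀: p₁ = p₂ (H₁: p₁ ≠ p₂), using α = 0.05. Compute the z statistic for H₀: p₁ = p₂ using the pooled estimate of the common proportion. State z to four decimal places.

p̂₁ = 228/839 = 0.271752, p̂₂ = 541/1633 = 0.331292.
Pooled p̂ = (228+541)/(839+1633) = 769/2472 = 0.311084.
SE = √(p̂(1−p̂)(1/n₁+1/n₂)) = √(0.311084·0.688916·0.00180426) = √(0.000386673) = 0.019664.
z = (0.271752 − 0.331292)/0.019664 = -0.059540/0.019664 = -3.0279.
p-value = 2·P(Z > 3.028) ≈ 0.0025, so at α = 0.05 we reject H₀.

z = -3.0279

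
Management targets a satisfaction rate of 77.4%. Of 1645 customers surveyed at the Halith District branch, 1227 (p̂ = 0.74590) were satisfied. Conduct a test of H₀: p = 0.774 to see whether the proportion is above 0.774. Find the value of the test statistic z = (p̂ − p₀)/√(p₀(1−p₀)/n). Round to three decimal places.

z = -2.725

p̂ = 1227/1645 ≈ 0.745897.
Under H₀, SE = √(0.774·0.226/1645) = √(0.000106337) = 0.010312.
z = (0.745897 − 0.774)/0.010312 = -0.028103/0.010312 = -2.725.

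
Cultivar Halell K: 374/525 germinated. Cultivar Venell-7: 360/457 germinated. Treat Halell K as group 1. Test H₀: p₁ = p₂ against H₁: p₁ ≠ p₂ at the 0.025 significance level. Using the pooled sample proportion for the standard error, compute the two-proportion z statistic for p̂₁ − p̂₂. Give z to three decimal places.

z = -2.711

p̂₁ = 374/525 ≈ 0.71238, p̂₂ = 360/457 ≈ 0.78775.
Pooled p̂ = (374+360)/(525+457) = 734/982 = 0.74745.
SE = √(p̂(1−p̂)(1/n₁+1/n₂)) = √(0.74745·0.25255·0.00409295) = √(0.000772611) = 0.02780.
z = (0.71238 − 0.78775)/0.02780 = -0.07537/0.02780 = -2.711.
p-value = 2·P(Z > 2.711) ≈ 0.0067, so at α = 0.025 we reject H₀.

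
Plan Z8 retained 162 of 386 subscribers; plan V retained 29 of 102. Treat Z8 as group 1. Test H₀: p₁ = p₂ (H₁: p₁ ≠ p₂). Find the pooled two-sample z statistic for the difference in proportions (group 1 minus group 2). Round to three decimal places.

p̂₁ = 162/386 = 0.41969, p̂₂ = 29/102 = 0.28431.
Pooled p̂ = (162+29)/(386+102) = 191/488 = 0.39139.
SE = √(p̂(1−p̂)(1/n₁+1/n₂)) = √(0.39139·0.60861·0.0123946) = √(0.00295245) = 0.05434.
z = (0.41969 − 0.28431)/0.05434 = 0.13538/0.05434 = 2.491.
p-value = 2·P(Z > 2.491) ≈ 0.0127.

z = 2.491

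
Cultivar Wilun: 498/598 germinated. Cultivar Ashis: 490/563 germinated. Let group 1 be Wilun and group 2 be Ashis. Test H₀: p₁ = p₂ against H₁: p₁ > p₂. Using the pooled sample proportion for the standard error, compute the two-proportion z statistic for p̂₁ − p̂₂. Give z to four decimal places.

z = -1.7962

p̂₁ = 498/598 = 0.832776, p̂₂ = 490/563 = 0.870337.
Pooled p̂ = (498+490)/(598+563) = 988/1161 = 0.850991.
SE = √(0.126806 × 0.00344844) = 0.020911.
z = (0.832776 − 0.870337)/0.020911 = -0.037561/0.020911 = -1.7962.
p-value = P(Z > -1.796) ≈ 0.9638.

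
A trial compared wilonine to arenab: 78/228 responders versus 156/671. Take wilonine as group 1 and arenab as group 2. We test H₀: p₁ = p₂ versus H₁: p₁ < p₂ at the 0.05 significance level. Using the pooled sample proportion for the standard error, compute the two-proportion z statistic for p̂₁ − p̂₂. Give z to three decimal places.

z = 3.259

p̂₁ = 78/228 ≈ 0.34211, p̂₂ = 156/671 ≈ 0.23249.
Pooled p̂ = (78+156)/(228+671) = 234/899 = 0.26029.
SE = √(0.192539 × 0.00587628) = 0.03364.
z = (0.34211 − 0.23249)/0.03364 = 0.10962/0.03364 = 3.259.
p-value = P(Z < 3.259) ≈ 0.9994, so at α = 0.05 we fail to reject H₀.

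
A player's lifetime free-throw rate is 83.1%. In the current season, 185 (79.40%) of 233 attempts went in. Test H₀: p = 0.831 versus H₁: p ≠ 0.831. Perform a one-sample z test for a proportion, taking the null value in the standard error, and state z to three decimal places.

p̂ = 185/233 ≈ 0.793991.
Under H₀, SE = √(0.831·0.169/233) = √(0.000602742) = 0.024551.
z = (0.793991 − 0.831)/0.024551 = -0.037009/0.024551 = -1.507.
Two-sided p-value ≈ 2·Φ(−1.507) = 0.1317.

z = -1.507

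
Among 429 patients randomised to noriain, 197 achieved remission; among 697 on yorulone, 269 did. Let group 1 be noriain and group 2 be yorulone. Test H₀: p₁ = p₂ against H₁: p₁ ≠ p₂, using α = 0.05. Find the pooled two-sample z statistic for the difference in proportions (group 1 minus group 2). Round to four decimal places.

p̂₁ = 197/429 ≈ 0.4592075, p̂₂ = 269/697 ≈ 0.3859397.
Pooled p̂ = (197+269)/(429+697) = 466/1126 = 0.4138544.
SE = √(0.242579 × 0.00376572) = 0.0302239.
z = (0.4592075 − 0.3859397)/0.0302239 = 0.0732678/0.0302239 = 2.4242.
Two-sided p-value ≈ 2·Φ(−2.424) = 0.0153. With α = 0.05, reject H₀.

z = 2.4242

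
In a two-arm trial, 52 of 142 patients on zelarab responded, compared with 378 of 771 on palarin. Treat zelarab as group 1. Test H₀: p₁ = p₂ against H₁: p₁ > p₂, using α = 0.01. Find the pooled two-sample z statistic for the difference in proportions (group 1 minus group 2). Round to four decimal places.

p̂₁ = 52/142 ≈ 0.366197, p̂₂ = 378/771 ≈ 0.490272.
Pooled p̂ = (52+378)/(142+771) = 430/913 = 0.470975.
SE = √(p̂(1−p̂)(1/n₁+1/n₂)) = √(0.470975·0.529025·0.00833927) = √(0.00207779) = 0.045583.
z = (0.366197 − 0.490272)/0.045583 = -0.124075/0.045583 = -2.7220.
p-value = P(Z > -2.722) ≈ 0.9968, so at α = 0.01 we fail to reject H₀.

z = -2.7220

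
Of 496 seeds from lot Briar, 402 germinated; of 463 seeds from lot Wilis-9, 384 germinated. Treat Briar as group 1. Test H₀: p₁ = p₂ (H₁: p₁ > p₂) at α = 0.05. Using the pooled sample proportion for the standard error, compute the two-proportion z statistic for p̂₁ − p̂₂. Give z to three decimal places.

p̂₁ = 402/496 = 0.81048, p̂₂ = 384/463 = 0.82937.
Pooled p̂ = (402+384)/(496+463) = 786/959 = 0.81960.
SE = √(0.147853 × 0.00417596) = 0.02485.
z = (0.81048 − 0.82937)/0.02485 = -0.01889/0.02485 = -0.760.
p-value = P(Z > -0.760) ≈ 0.7764; since p > α = 0.05, fail to reject H₀.

z = -0.760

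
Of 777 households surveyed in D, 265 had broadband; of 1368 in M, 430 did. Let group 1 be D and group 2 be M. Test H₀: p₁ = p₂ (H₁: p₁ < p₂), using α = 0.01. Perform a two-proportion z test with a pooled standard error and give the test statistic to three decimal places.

p̂₁ = 265/777 ≈ 0.341055, p̂₂ = 430/1368 ≈ 0.314327.
Pooled p̂ = (265+430)/(777+1368) = 695/2145 = 0.324009.
SE = √(p̂(1−p̂)(1/n₁+1/n₂)) = √(0.324009·0.675991·0.002018) = √(0.000441996) = 0.021024.
z = (0.341055 − 0.314327)/0.021024 = 0.026728/0.021024 = 1.271.
p-value = P(Z < 1.271) ≈ 0.8982. With α = 0.01, fail to reject H₀.

z = 1.271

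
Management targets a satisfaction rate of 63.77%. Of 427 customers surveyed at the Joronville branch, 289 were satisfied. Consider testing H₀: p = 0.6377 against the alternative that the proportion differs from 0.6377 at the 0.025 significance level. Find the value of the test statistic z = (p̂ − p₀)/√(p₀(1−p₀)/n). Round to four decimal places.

z = 1.6816

p̂ = 289/427 = 0.676815.
Standard error under H₀: √(0.6377×0.3623/427) = 0.023261.
z = (0.676815 − 0.6377)/0.023261 = 0.039115/0.023261 = 1.6816.
p-value = 2·P(Z > 1.682) ≈ 0.0927. With α = 0.025, fail to reject H₀.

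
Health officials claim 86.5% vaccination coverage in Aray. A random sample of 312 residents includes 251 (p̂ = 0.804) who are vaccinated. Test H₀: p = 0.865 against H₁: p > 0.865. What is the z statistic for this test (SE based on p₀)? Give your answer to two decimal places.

p̂ = 251/312 ≈ 0.8045.
Standard error under H₀: √(0.865×0.135/312) = 0.0193.
z = (0.8045 − 0.865)/0.0193 = -0.0605/0.0193 = -3.13.

z = -3.13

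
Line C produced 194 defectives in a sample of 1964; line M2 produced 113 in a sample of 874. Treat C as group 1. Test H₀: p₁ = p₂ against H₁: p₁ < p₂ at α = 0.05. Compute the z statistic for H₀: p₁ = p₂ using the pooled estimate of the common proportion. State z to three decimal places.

z = -2.416

p̂₁ = 194/1964 ≈ 0.09878, p̂₂ = 113/874 ≈ 0.12929.
Pooled p̂ = (194+113)/(1964+874) = 307/2838 = 0.10817.
SE = √(0.096473 × 0.00165333) = 0.01263.
z = (0.09878 − 0.12929)/0.01263 = -0.03051/0.01263 = -2.416.
p-value = P(Z < -2.416) ≈ 0.0078; since p < α = 0.05, reject H₀.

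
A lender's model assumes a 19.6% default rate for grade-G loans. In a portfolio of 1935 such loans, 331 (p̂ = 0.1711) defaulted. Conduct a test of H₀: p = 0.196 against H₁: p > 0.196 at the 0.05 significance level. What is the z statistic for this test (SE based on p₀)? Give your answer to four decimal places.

z = -2.7637

p̂ = 331/1935 = 0.1710594.
SE = √(p₀(1−p₀)/n) = √(0.15758/1935) = 0.0090243.
z = (0.1710594 − 0.196)/0.0090243 = -0.0249406/0.0090243 = -2.7637.
p-value = P(Z > -2.764) ≈ 0.9971; since p > α = 0.05, fail to reject H₀.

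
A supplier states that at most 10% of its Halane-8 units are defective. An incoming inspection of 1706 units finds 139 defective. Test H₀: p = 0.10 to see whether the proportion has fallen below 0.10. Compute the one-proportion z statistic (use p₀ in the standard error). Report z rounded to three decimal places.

p̂ = 139/1706 ≈ 0.081477.
SE = √(p₀(1−p₀)/n) = √(0.09/1706) = 0.007263.
z = (0.081477 − 0.1)/0.007263 = -0.018523/0.007263 = -2.550.
p-value = P(Z < -2.550) ≈ 0.0054.

z = -2.550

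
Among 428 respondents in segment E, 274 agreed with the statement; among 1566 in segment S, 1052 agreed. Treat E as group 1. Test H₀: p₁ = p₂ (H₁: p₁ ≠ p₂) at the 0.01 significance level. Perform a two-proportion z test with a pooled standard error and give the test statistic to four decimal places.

z = -1.2270

p̂₁ = 274/428 ≈ 0.640187, p̂₂ = 1052/1566 ≈ 0.671775.
Pooled p̂ = (274+1052)/(428+1566) = 1326/1994 = 0.664995.
SE = √(0.222777 × 0.00297502) = 0.025744.
z = (0.640187 − 0.671775)/0.025744 = -0.031588/0.025744 = -1.2270.
Two-sided p-value ≈ 2·Φ(−1.227) = 0.2198, so at α = 0.01 we fail to reject H₀.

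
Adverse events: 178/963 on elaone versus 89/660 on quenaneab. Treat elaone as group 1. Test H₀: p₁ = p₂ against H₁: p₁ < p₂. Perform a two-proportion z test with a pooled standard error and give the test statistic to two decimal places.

p̂₁ = 178/963 = 0.1848, p̂₂ = 89/660 = 0.1348.
Pooled p̂ = (178+89)/(963+660) = 267/1623 = 0.1645.
SE = √(0.137447 × 0.00255357) = 0.0187.
z = (0.1848 − 0.1348)/0.0187 = 0.0500/0.0187 = 2.67.

z = 2.67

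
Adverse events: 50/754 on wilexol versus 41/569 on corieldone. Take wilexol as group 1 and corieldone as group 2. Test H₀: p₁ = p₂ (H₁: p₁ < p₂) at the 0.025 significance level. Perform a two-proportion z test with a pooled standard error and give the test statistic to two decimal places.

z = -0.41

p̂₁ = 50/754 = 0.0663, p̂₂ = 41/569 = 0.0721.
Pooled p̂ = (50+41)/(754+569) = 91/1323 = 0.0688.
SE = √(0.064052 × 0.00308373) = 0.0141.
z = (0.0663 − 0.0721)/0.0141 = -0.0058/0.0141 = -0.41.
p-value = P(Z < -0.409) ≈ 0.3414. With α = 0.025, fail to reject H₀.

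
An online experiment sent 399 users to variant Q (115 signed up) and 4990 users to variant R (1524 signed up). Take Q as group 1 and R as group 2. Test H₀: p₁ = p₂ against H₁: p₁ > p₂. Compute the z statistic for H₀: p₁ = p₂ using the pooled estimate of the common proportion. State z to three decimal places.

p̂₁ = 115/399 = 0.28822, p̂₂ = 1524/4990 = 0.30541.
Pooled p̂ = (115+1524)/(399+4990) = 1639/5389 = 0.30414.
SE = √(0.211638 × 0.00270667) = 0.02393.
z = (0.28822 − 0.30541)/0.02393 = -0.01719/0.02393 = -0.718.

z = -0.718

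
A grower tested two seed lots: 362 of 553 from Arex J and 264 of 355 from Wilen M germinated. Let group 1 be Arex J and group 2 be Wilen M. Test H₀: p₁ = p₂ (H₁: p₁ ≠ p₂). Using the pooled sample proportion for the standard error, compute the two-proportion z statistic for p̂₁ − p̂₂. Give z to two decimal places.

z = -2.83

p̂₁ = 362/553 = 0.6546, p̂₂ = 264/355 = 0.7437.
Pooled p̂ = (362+264)/(553+355) = 626/908 = 0.6894.
SE = √(p̂(1−p̂)(1/n₁+1/n₂)) = √(0.6894·0.3106·0.00462522) = √(0.00099034) = 0.0315.
z = (0.6546 − 0.7437)/0.0315 = -0.0891/0.0315 = -2.83.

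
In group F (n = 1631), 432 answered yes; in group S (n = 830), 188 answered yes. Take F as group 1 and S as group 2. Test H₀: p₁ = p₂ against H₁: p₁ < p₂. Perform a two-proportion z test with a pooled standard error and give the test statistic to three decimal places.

z = 2.073

p̂₁ = 432/1631 ≈ 0.264868, p̂₂ = 188/830 ≈ 0.226506.
Pooled p̂ = (432+188)/(1631+830) = 620/2461 = 0.251930.
SE = √(0.188461 × 0.00181794) = 0.018510.
z = (0.264868 − 0.226506)/0.018510 = 0.038362/0.018510 = 2.073.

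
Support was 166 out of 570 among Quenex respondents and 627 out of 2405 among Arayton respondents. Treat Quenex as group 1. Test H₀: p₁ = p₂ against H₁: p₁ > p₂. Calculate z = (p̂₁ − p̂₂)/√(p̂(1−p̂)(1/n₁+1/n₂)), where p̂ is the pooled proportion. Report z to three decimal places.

p̂₁ = 166/570 = 0.29123, p̂₂ = 627/2405 = 0.26071.
Pooled p̂ = (166+627)/(570+2405) = 793/2975 = 0.26655.
SE = √(p̂(1−p̂)(1/n₁+1/n₂)) = √(0.26655·0.73345·0.00217019) = √(0.000424279) = 0.02060.
z = (0.29123 − 0.26071)/0.02060 = 0.03052/0.02060 = 1.482.
p-value = P(Z > 1.482) ≈ 0.0692.

z = 1.482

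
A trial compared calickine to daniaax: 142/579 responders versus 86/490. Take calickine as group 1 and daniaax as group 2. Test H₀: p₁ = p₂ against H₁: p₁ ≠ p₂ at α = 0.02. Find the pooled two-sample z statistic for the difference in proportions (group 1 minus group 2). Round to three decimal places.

z = 2.774

p̂₁ = 142/579 ≈ 0.24525, p̂₂ = 86/490 ≈ 0.17551.
Pooled p̂ = (142+86)/(579+490) = 228/1069 = 0.21328.
SE = √(0.167794 × 0.00376793) = 0.02514.
z = (0.24525 − 0.17551)/0.02514 = 0.06974/0.02514 = 2.774.
p-value = 2·P(Z > 2.774) ≈ 0.0055; since p < α = 0.02, reject H₀.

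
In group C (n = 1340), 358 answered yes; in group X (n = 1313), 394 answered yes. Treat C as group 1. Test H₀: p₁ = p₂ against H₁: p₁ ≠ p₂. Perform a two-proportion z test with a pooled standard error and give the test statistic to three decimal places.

p̂₁ = 358/1340 = 0.26716, p̂₂ = 394/1313 = 0.30008.
Pooled p̂ = (358+394)/(1340+1313) = 752/2653 = 0.28345.
SE = √(0.203107 × 0.00150788) = 0.01750.
z = (0.26716 − 0.30008)/0.01750 = -0.03292/0.01750 = -1.881.
Two-sided p-value ≈ 2·Φ(−1.881) = 0.0600.

z = -1.881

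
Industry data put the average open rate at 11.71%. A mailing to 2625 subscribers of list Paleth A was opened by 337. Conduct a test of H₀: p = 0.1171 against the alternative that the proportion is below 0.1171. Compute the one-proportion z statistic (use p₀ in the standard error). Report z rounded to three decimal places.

p̂ = 337/2625 ≈ 0.1283810.
Standard error under H₀: √(0.1171×0.8829/2625) = 0.0062758.
z = (0.1283810 − 0.1171)/0.0062758 = 0.0112810/0.0062758 = 1.798.

z = 1.798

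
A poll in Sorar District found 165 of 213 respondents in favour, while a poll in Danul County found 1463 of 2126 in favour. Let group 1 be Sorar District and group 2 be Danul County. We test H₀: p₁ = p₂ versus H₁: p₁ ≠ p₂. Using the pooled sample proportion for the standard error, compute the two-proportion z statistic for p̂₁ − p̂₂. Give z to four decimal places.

z = 2.6167

p̂₁ = 165/213 ≈ 0.7746479, p̂₂ = 1463/2126 ≈ 0.6881468.
Pooled p̂ = (165+1463)/(213+2126) = 1628/2339 = 0.6960239.
SE = √(0.211575 × 0.0051652) = 0.0330579.
z = (0.7746479 − 0.6881468)/0.0330579 = 0.0865011/0.0330579 = 2.6167.
p-value = 2·P(Z > 2.617) ≈ 0.0089.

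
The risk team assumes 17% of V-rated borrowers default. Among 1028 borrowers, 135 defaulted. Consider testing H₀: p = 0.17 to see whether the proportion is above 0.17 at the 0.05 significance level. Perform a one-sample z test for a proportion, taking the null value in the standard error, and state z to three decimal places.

p̂ = 135/1028 = 0.131323.
SE = √(p₀(1−p₀)/n) = √(0.1411/1028) = 0.011716.
z = (0.131323 − 0.17)/0.011716 = -0.038677/0.011716 = -3.301.
p-value = P(Z > -3.301) ≈ 0.9995, so at α = 0.05 we fail to reject H₀.

z = -3.301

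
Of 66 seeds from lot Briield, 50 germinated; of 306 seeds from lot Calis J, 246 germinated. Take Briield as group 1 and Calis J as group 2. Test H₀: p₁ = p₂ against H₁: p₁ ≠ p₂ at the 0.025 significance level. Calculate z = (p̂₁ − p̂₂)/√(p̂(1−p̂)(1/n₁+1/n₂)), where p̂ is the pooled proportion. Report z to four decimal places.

p̂₁ = 50/66 ≈ 0.757576, p̂₂ = 246/306 ≈ 0.803922.
Pooled p̂ = (50+246)/(66+306) = 296/372 = 0.795699.
SE = √(p̂(1−p̂)(1/n₁+1/n₂)) = √(0.795699·0.204301·0.0184195) = √(0.00299431) = 0.054720.
z = (0.757576 − 0.803922)/0.054720 = -0.046346/0.054720 = -0.8470.
p-value = 2·P(Z > 0.847) ≈ 0.3970. With α = 0.025, fail to reject H₀.

z = -0.8470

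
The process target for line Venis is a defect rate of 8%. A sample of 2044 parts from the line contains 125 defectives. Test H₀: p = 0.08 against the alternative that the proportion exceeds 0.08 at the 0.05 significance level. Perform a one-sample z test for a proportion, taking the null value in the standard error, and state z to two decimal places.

p̂ = 125/2044 = 0.06115.
SE = √(p₀(1−p₀)/n) = √(0.0736/2044) = 0.00600.
z = (0.06115 − 0.08)/0.00600 = -0.01885/0.00600 = -3.14.
p-value = P(Z > -3.141) ≈ 0.9992. With α = 0.05, fail to reject H₀.

z = -3.14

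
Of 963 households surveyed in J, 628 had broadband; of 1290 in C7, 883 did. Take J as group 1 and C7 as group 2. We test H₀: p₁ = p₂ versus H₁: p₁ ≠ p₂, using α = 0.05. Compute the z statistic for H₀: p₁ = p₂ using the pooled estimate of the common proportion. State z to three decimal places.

z = -1.617

p̂₁ = 628/963 ≈ 0.652129, p̂₂ = 883/1290 ≈ 0.684496.
Pooled p̂ = (628+883)/(963+1290) = 1511/2253 = 0.670661.
SE = √(p̂(1−p̂)(1/n₁+1/n₂)) = √(0.670661·0.329339·0.00181362) = √(0.000400582) = 0.020015.
z = (0.652129 − 0.684496)/0.020015 = -0.032367/0.020015 = -1.617.
p-value = 2·P(Z > 1.617) ≈ 0.1058; since p > α = 0.05, fail to reject H₀.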